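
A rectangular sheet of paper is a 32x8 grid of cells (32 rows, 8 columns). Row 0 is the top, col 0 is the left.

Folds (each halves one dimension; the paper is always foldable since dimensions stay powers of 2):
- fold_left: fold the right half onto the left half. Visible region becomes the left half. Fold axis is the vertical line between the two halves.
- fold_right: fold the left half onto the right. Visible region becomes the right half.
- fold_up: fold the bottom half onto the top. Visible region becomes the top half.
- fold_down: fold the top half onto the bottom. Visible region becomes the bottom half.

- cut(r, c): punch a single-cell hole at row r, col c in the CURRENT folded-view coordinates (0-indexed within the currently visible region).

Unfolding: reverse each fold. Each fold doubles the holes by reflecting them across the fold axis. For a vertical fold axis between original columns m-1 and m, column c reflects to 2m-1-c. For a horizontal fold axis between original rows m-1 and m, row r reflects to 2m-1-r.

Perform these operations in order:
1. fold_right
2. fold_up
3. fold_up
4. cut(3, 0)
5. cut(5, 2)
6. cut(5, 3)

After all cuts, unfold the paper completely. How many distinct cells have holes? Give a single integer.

Op 1 fold_right: fold axis v@4; visible region now rows[0,32) x cols[4,8) = 32x4
Op 2 fold_up: fold axis h@16; visible region now rows[0,16) x cols[4,8) = 16x4
Op 3 fold_up: fold axis h@8; visible region now rows[0,8) x cols[4,8) = 8x4
Op 4 cut(3, 0): punch at orig (3,4); cuts so far [(3, 4)]; region rows[0,8) x cols[4,8) = 8x4
Op 5 cut(5, 2): punch at orig (5,6); cuts so far [(3, 4), (5, 6)]; region rows[0,8) x cols[4,8) = 8x4
Op 6 cut(5, 3): punch at orig (5,7); cuts so far [(3, 4), (5, 6), (5, 7)]; region rows[0,8) x cols[4,8) = 8x4
Unfold 1 (reflect across h@8): 6 holes -> [(3, 4), (5, 6), (5, 7), (10, 6), (10, 7), (12, 4)]
Unfold 2 (reflect across h@16): 12 holes -> [(3, 4), (5, 6), (5, 7), (10, 6), (10, 7), (12, 4), (19, 4), (21, 6), (21, 7), (26, 6), (26, 7), (28, 4)]
Unfold 3 (reflect across v@4): 24 holes -> [(3, 3), (3, 4), (5, 0), (5, 1), (5, 6), (5, 7), (10, 0), (10, 1), (10, 6), (10, 7), (12, 3), (12, 4), (19, 3), (19, 4), (21, 0), (21, 1), (21, 6), (21, 7), (26, 0), (26, 1), (26, 6), (26, 7), (28, 3), (28, 4)]

Answer: 24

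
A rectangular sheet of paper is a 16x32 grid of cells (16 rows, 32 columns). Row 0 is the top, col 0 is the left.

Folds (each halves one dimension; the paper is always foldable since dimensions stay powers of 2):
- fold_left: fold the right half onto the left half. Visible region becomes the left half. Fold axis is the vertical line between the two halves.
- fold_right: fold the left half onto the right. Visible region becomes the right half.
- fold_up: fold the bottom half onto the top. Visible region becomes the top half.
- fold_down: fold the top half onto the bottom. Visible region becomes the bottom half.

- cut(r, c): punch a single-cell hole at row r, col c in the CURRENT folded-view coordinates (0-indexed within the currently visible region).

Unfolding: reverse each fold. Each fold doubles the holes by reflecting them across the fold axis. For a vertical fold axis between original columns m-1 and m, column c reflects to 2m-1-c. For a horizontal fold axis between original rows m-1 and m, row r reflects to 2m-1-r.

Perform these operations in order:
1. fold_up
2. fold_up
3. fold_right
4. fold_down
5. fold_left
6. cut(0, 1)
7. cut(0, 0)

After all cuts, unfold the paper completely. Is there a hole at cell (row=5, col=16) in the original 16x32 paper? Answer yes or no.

Answer: yes

Derivation:
Op 1 fold_up: fold axis h@8; visible region now rows[0,8) x cols[0,32) = 8x32
Op 2 fold_up: fold axis h@4; visible region now rows[0,4) x cols[0,32) = 4x32
Op 3 fold_right: fold axis v@16; visible region now rows[0,4) x cols[16,32) = 4x16
Op 4 fold_down: fold axis h@2; visible region now rows[2,4) x cols[16,32) = 2x16
Op 5 fold_left: fold axis v@24; visible region now rows[2,4) x cols[16,24) = 2x8
Op 6 cut(0, 1): punch at orig (2,17); cuts so far [(2, 17)]; region rows[2,4) x cols[16,24) = 2x8
Op 7 cut(0, 0): punch at orig (2,16); cuts so far [(2, 16), (2, 17)]; region rows[2,4) x cols[16,24) = 2x8
Unfold 1 (reflect across v@24): 4 holes -> [(2, 16), (2, 17), (2, 30), (2, 31)]
Unfold 2 (reflect across h@2): 8 holes -> [(1, 16), (1, 17), (1, 30), (1, 31), (2, 16), (2, 17), (2, 30), (2, 31)]
Unfold 3 (reflect across v@16): 16 holes -> [(1, 0), (1, 1), (1, 14), (1, 15), (1, 16), (1, 17), (1, 30), (1, 31), (2, 0), (2, 1), (2, 14), (2, 15), (2, 16), (2, 17), (2, 30), (2, 31)]
Unfold 4 (reflect across h@4): 32 holes -> [(1, 0), (1, 1), (1, 14), (1, 15), (1, 16), (1, 17), (1, 30), (1, 31), (2, 0), (2, 1), (2, 14), (2, 15), (2, 16), (2, 17), (2, 30), (2, 31), (5, 0), (5, 1), (5, 14), (5, 15), (5, 16), (5, 17), (5, 30), (5, 31), (6, 0), (6, 1), (6, 14), (6, 15), (6, 16), (6, 17), (6, 30), (6, 31)]
Unfold 5 (reflect across h@8): 64 holes -> [(1, 0), (1, 1), (1, 14), (1, 15), (1, 16), (1, 17), (1, 30), (1, 31), (2, 0), (2, 1), (2, 14), (2, 15), (2, 16), (2, 17), (2, 30), (2, 31), (5, 0), (5, 1), (5, 14), (5, 15), (5, 16), (5, 17), (5, 30), (5, 31), (6, 0), (6, 1), (6, 14), (6, 15), (6, 16), (6, 17), (6, 30), (6, 31), (9, 0), (9, 1), (9, 14), (9, 15), (9, 16), (9, 17), (9, 30), (9, 31), (10, 0), (10, 1), (10, 14), (10, 15), (10, 16), (10, 17), (10, 30), (10, 31), (13, 0), (13, 1), (13, 14), (13, 15), (13, 16), (13, 17), (13, 30), (13, 31), (14, 0), (14, 1), (14, 14), (14, 15), (14, 16), (14, 17), (14, 30), (14, 31)]
Holes: [(1, 0), (1, 1), (1, 14), (1, 15), (1, 16), (1, 17), (1, 30), (1, 31), (2, 0), (2, 1), (2, 14), (2, 15), (2, 16), (2, 17), (2, 30), (2, 31), (5, 0), (5, 1), (5, 14), (5, 15), (5, 16), (5, 17), (5, 30), (5, 31), (6, 0), (6, 1), (6, 14), (6, 15), (6, 16), (6, 17), (6, 30), (6, 31), (9, 0), (9, 1), (9, 14), (9, 15), (9, 16), (9, 17), (9, 30), (9, 31), (10, 0), (10, 1), (10, 14), (10, 15), (10, 16), (10, 17), (10, 30), (10, 31), (13, 0), (13, 1), (13, 14), (13, 15), (13, 16), (13, 17), (13, 30), (13, 31), (14, 0), (14, 1), (14, 14), (14, 15), (14, 16), (14, 17), (14, 30), (14, 31)]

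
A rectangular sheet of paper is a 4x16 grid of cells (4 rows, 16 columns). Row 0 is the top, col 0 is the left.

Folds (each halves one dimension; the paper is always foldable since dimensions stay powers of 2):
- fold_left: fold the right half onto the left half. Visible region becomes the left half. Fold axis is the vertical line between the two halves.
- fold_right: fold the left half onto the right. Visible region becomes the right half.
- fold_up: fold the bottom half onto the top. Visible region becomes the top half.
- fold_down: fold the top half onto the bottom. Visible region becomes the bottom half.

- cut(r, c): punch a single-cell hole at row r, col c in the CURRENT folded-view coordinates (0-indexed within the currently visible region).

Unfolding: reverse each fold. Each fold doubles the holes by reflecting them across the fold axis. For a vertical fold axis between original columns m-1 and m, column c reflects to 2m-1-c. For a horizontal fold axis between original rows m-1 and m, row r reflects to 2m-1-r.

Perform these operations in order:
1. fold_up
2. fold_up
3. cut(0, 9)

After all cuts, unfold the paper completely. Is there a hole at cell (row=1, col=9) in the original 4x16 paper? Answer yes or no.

Op 1 fold_up: fold axis h@2; visible region now rows[0,2) x cols[0,16) = 2x16
Op 2 fold_up: fold axis h@1; visible region now rows[0,1) x cols[0,16) = 1x16
Op 3 cut(0, 9): punch at orig (0,9); cuts so far [(0, 9)]; region rows[0,1) x cols[0,16) = 1x16
Unfold 1 (reflect across h@1): 2 holes -> [(0, 9), (1, 9)]
Unfold 2 (reflect across h@2): 4 holes -> [(0, 9), (1, 9), (2, 9), (3, 9)]
Holes: [(0, 9), (1, 9), (2, 9), (3, 9)]

Answer: yes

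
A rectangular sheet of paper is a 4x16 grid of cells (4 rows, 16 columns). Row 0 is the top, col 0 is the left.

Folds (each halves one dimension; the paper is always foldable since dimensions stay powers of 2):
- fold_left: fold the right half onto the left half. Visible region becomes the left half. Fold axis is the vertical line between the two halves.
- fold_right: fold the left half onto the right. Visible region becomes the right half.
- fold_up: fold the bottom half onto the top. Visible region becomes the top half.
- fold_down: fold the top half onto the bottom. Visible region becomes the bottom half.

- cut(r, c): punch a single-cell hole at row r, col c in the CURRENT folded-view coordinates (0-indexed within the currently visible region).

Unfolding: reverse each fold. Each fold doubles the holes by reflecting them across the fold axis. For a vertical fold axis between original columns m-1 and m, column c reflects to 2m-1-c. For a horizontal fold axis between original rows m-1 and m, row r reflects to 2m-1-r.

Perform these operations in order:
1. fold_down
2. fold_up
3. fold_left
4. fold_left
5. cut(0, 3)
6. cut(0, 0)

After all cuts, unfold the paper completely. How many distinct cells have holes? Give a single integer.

Answer: 32

Derivation:
Op 1 fold_down: fold axis h@2; visible region now rows[2,4) x cols[0,16) = 2x16
Op 2 fold_up: fold axis h@3; visible region now rows[2,3) x cols[0,16) = 1x16
Op 3 fold_left: fold axis v@8; visible region now rows[2,3) x cols[0,8) = 1x8
Op 4 fold_left: fold axis v@4; visible region now rows[2,3) x cols[0,4) = 1x4
Op 5 cut(0, 3): punch at orig (2,3); cuts so far [(2, 3)]; region rows[2,3) x cols[0,4) = 1x4
Op 6 cut(0, 0): punch at orig (2,0); cuts so far [(2, 0), (2, 3)]; region rows[2,3) x cols[0,4) = 1x4
Unfold 1 (reflect across v@4): 4 holes -> [(2, 0), (2, 3), (2, 4), (2, 7)]
Unfold 2 (reflect across v@8): 8 holes -> [(2, 0), (2, 3), (2, 4), (2, 7), (2, 8), (2, 11), (2, 12), (2, 15)]
Unfold 3 (reflect across h@3): 16 holes -> [(2, 0), (2, 3), (2, 4), (2, 7), (2, 8), (2, 11), (2, 12), (2, 15), (3, 0), (3, 3), (3, 4), (3, 7), (3, 8), (3, 11), (3, 12), (3, 15)]
Unfold 4 (reflect across h@2): 32 holes -> [(0, 0), (0, 3), (0, 4), (0, 7), (0, 8), (0, 11), (0, 12), (0, 15), (1, 0), (1, 3), (1, 4), (1, 7), (1, 8), (1, 11), (1, 12), (1, 15), (2, 0), (2, 3), (2, 4), (2, 7), (2, 8), (2, 11), (2, 12), (2, 15), (3, 0), (3, 3), (3, 4), (3, 7), (3, 8), (3, 11), (3, 12), (3, 15)]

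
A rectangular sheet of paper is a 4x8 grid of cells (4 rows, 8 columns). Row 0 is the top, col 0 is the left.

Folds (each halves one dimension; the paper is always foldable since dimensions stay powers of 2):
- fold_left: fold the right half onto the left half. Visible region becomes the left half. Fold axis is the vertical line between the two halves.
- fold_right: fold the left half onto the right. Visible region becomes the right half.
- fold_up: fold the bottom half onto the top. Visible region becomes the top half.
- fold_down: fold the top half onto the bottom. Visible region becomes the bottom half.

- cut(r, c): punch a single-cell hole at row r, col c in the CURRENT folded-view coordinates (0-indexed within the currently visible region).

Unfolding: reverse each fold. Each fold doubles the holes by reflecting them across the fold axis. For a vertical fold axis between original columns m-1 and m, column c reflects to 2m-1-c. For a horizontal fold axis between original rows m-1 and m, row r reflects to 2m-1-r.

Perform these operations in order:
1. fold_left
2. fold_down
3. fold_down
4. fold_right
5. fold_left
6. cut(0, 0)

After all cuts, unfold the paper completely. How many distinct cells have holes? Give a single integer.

Answer: 32

Derivation:
Op 1 fold_left: fold axis v@4; visible region now rows[0,4) x cols[0,4) = 4x4
Op 2 fold_down: fold axis h@2; visible region now rows[2,4) x cols[0,4) = 2x4
Op 3 fold_down: fold axis h@3; visible region now rows[3,4) x cols[0,4) = 1x4
Op 4 fold_right: fold axis v@2; visible region now rows[3,4) x cols[2,4) = 1x2
Op 5 fold_left: fold axis v@3; visible region now rows[3,4) x cols[2,3) = 1x1
Op 6 cut(0, 0): punch at orig (3,2); cuts so far [(3, 2)]; region rows[3,4) x cols[2,3) = 1x1
Unfold 1 (reflect across v@3): 2 holes -> [(3, 2), (3, 3)]
Unfold 2 (reflect across v@2): 4 holes -> [(3, 0), (3, 1), (3, 2), (3, 3)]
Unfold 3 (reflect across h@3): 8 holes -> [(2, 0), (2, 1), (2, 2), (2, 3), (3, 0), (3, 1), (3, 2), (3, 3)]
Unfold 4 (reflect across h@2): 16 holes -> [(0, 0), (0, 1), (0, 2), (0, 3), (1, 0), (1, 1), (1, 2), (1, 3), (2, 0), (2, 1), (2, 2), (2, 3), (3, 0), (3, 1), (3, 2), (3, 3)]
Unfold 5 (reflect across v@4): 32 holes -> [(0, 0), (0, 1), (0, 2), (0, 3), (0, 4), (0, 5), (0, 6), (0, 7), (1, 0), (1, 1), (1, 2), (1, 3), (1, 4), (1, 5), (1, 6), (1, 7), (2, 0), (2, 1), (2, 2), (2, 3), (2, 4), (2, 5), (2, 6), (2, 7), (3, 0), (3, 1), (3, 2), (3, 3), (3, 4), (3, 5), (3, 6), (3, 7)]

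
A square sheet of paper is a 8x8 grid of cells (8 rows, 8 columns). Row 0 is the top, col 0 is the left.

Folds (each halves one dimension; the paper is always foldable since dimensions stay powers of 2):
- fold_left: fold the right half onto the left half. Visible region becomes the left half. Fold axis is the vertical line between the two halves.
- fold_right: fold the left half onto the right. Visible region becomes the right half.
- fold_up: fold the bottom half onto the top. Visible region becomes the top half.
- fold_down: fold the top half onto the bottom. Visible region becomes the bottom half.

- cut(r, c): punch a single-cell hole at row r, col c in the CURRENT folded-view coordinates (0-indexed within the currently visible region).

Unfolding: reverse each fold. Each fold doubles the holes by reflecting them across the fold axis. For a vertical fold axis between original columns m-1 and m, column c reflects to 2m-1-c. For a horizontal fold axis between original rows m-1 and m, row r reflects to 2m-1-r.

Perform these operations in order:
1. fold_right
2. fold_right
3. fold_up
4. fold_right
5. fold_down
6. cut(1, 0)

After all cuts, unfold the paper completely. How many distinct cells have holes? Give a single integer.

Answer: 32

Derivation:
Op 1 fold_right: fold axis v@4; visible region now rows[0,8) x cols[4,8) = 8x4
Op 2 fold_right: fold axis v@6; visible region now rows[0,8) x cols[6,8) = 8x2
Op 3 fold_up: fold axis h@4; visible region now rows[0,4) x cols[6,8) = 4x2
Op 4 fold_right: fold axis v@7; visible region now rows[0,4) x cols[7,8) = 4x1
Op 5 fold_down: fold axis h@2; visible region now rows[2,4) x cols[7,8) = 2x1
Op 6 cut(1, 0): punch at orig (3,7); cuts so far [(3, 7)]; region rows[2,4) x cols[7,8) = 2x1
Unfold 1 (reflect across h@2): 2 holes -> [(0, 7), (3, 7)]
Unfold 2 (reflect across v@7): 4 holes -> [(0, 6), (0, 7), (3, 6), (3, 7)]
Unfold 3 (reflect across h@4): 8 holes -> [(0, 6), (0, 7), (3, 6), (3, 7), (4, 6), (4, 7), (7, 6), (7, 7)]
Unfold 4 (reflect across v@6): 16 holes -> [(0, 4), (0, 5), (0, 6), (0, 7), (3, 4), (3, 5), (3, 6), (3, 7), (4, 4), (4, 5), (4, 6), (4, 7), (7, 4), (7, 5), (7, 6), (7, 7)]
Unfold 5 (reflect across v@4): 32 holes -> [(0, 0), (0, 1), (0, 2), (0, 3), (0, 4), (0, 5), (0, 6), (0, 7), (3, 0), (3, 1), (3, 2), (3, 3), (3, 4), (3, 5), (3, 6), (3, 7), (4, 0), (4, 1), (4, 2), (4, 3), (4, 4), (4, 5), (4, 6), (4, 7), (7, 0), (7, 1), (7, 2), (7, 3), (7, 4), (7, 5), (7, 6), (7, 7)]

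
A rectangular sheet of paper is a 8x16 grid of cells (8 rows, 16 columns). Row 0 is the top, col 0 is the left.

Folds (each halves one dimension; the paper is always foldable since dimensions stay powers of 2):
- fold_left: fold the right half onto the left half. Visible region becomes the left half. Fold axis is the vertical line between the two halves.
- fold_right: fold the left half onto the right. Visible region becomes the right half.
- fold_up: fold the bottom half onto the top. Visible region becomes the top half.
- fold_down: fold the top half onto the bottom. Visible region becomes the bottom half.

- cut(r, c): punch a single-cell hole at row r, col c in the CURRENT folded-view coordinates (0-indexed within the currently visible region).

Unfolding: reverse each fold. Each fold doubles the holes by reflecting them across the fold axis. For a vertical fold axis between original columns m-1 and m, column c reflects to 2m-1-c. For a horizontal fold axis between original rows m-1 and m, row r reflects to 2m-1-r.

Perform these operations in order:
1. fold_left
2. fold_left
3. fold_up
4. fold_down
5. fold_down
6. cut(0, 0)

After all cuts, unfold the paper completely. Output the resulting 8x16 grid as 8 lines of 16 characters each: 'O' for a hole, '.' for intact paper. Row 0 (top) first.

Op 1 fold_left: fold axis v@8; visible region now rows[0,8) x cols[0,8) = 8x8
Op 2 fold_left: fold axis v@4; visible region now rows[0,8) x cols[0,4) = 8x4
Op 3 fold_up: fold axis h@4; visible region now rows[0,4) x cols[0,4) = 4x4
Op 4 fold_down: fold axis h@2; visible region now rows[2,4) x cols[0,4) = 2x4
Op 5 fold_down: fold axis h@3; visible region now rows[3,4) x cols[0,4) = 1x4
Op 6 cut(0, 0): punch at orig (3,0); cuts so far [(3, 0)]; region rows[3,4) x cols[0,4) = 1x4
Unfold 1 (reflect across h@3): 2 holes -> [(2, 0), (3, 0)]
Unfold 2 (reflect across h@2): 4 holes -> [(0, 0), (1, 0), (2, 0), (3, 0)]
Unfold 3 (reflect across h@4): 8 holes -> [(0, 0), (1, 0), (2, 0), (3, 0), (4, 0), (5, 0), (6, 0), (7, 0)]
Unfold 4 (reflect across v@4): 16 holes -> [(0, 0), (0, 7), (1, 0), (1, 7), (2, 0), (2, 7), (3, 0), (3, 7), (4, 0), (4, 7), (5, 0), (5, 7), (6, 0), (6, 7), (7, 0), (7, 7)]
Unfold 5 (reflect across v@8): 32 holes -> [(0, 0), (0, 7), (0, 8), (0, 15), (1, 0), (1, 7), (1, 8), (1, 15), (2, 0), (2, 7), (2, 8), (2, 15), (3, 0), (3, 7), (3, 8), (3, 15), (4, 0), (4, 7), (4, 8), (4, 15), (5, 0), (5, 7), (5, 8), (5, 15), (6, 0), (6, 7), (6, 8), (6, 15), (7, 0), (7, 7), (7, 8), (7, 15)]

Answer: O......OO......O
O......OO......O
O......OO......O
O......OO......O
O......OO......O
O......OO......O
O......OO......O
O......OO......O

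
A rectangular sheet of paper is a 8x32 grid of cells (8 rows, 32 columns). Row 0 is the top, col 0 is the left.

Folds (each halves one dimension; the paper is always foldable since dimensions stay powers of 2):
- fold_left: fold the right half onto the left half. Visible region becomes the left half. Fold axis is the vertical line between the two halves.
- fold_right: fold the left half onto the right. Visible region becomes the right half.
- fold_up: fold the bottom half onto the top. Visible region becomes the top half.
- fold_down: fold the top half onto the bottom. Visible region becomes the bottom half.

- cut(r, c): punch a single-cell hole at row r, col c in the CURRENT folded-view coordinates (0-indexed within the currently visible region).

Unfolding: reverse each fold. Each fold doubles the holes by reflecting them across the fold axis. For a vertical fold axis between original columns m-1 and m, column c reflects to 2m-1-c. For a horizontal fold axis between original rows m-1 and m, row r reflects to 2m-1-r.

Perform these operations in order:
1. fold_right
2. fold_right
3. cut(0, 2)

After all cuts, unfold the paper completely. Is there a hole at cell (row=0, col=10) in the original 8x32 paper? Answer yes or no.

Answer: yes

Derivation:
Op 1 fold_right: fold axis v@16; visible region now rows[0,8) x cols[16,32) = 8x16
Op 2 fold_right: fold axis v@24; visible region now rows[0,8) x cols[24,32) = 8x8
Op 3 cut(0, 2): punch at orig (0,26); cuts so far [(0, 26)]; region rows[0,8) x cols[24,32) = 8x8
Unfold 1 (reflect across v@24): 2 holes -> [(0, 21), (0, 26)]
Unfold 2 (reflect across v@16): 4 holes -> [(0, 5), (0, 10), (0, 21), (0, 26)]
Holes: [(0, 5), (0, 10), (0, 21), (0, 26)]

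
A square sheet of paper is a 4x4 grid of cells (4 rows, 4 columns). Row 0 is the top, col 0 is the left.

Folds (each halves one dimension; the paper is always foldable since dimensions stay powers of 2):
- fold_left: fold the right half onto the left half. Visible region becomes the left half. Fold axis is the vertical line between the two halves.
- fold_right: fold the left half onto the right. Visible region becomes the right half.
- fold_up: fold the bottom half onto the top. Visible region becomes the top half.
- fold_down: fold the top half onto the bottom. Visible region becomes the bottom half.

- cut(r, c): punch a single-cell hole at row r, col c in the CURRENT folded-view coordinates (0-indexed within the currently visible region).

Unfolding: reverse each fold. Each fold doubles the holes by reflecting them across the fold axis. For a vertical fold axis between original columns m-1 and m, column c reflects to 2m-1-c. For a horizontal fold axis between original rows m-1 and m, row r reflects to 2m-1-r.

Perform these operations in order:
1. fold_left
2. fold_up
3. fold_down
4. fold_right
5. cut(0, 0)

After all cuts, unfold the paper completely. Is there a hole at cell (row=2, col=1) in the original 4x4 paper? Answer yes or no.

Answer: yes

Derivation:
Op 1 fold_left: fold axis v@2; visible region now rows[0,4) x cols[0,2) = 4x2
Op 2 fold_up: fold axis h@2; visible region now rows[0,2) x cols[0,2) = 2x2
Op 3 fold_down: fold axis h@1; visible region now rows[1,2) x cols[0,2) = 1x2
Op 4 fold_right: fold axis v@1; visible region now rows[1,2) x cols[1,2) = 1x1
Op 5 cut(0, 0): punch at orig (1,1); cuts so far [(1, 1)]; region rows[1,2) x cols[1,2) = 1x1
Unfold 1 (reflect across v@1): 2 holes -> [(1, 0), (1, 1)]
Unfold 2 (reflect across h@1): 4 holes -> [(0, 0), (0, 1), (1, 0), (1, 1)]
Unfold 3 (reflect across h@2): 8 holes -> [(0, 0), (0, 1), (1, 0), (1, 1), (2, 0), (2, 1), (3, 0), (3, 1)]
Unfold 4 (reflect across v@2): 16 holes -> [(0, 0), (0, 1), (0, 2), (0, 3), (1, 0), (1, 1), (1, 2), (1, 3), (2, 0), (2, 1), (2, 2), (2, 3), (3, 0), (3, 1), (3, 2), (3, 3)]
Holes: [(0, 0), (0, 1), (0, 2), (0, 3), (1, 0), (1, 1), (1, 2), (1, 3), (2, 0), (2, 1), (2, 2), (2, 3), (3, 0), (3, 1), (3, 2), (3, 3)]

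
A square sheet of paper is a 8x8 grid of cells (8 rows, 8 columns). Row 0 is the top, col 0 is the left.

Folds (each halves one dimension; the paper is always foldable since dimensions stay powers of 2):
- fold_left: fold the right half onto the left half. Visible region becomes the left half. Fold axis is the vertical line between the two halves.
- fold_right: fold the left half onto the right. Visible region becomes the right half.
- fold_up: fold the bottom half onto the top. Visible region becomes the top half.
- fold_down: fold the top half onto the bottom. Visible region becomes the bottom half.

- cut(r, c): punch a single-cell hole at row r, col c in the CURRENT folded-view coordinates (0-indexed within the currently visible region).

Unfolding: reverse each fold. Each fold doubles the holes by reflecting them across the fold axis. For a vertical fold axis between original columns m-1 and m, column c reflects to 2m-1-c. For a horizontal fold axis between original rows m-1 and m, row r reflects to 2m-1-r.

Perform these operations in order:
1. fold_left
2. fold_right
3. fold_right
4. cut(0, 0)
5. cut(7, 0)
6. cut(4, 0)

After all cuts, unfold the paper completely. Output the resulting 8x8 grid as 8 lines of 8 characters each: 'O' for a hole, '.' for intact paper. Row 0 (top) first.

Answer: OOOOOOOO
........
........
........
OOOOOOOO
........
........
OOOOOOOO

Derivation:
Op 1 fold_left: fold axis v@4; visible region now rows[0,8) x cols[0,4) = 8x4
Op 2 fold_right: fold axis v@2; visible region now rows[0,8) x cols[2,4) = 8x2
Op 3 fold_right: fold axis v@3; visible region now rows[0,8) x cols[3,4) = 8x1
Op 4 cut(0, 0): punch at orig (0,3); cuts so far [(0, 3)]; region rows[0,8) x cols[3,4) = 8x1
Op 5 cut(7, 0): punch at orig (7,3); cuts so far [(0, 3), (7, 3)]; region rows[0,8) x cols[3,4) = 8x1
Op 6 cut(4, 0): punch at orig (4,3); cuts so far [(0, 3), (4, 3), (7, 3)]; region rows[0,8) x cols[3,4) = 8x1
Unfold 1 (reflect across v@3): 6 holes -> [(0, 2), (0, 3), (4, 2), (4, 3), (7, 2), (7, 3)]
Unfold 2 (reflect across v@2): 12 holes -> [(0, 0), (0, 1), (0, 2), (0, 3), (4, 0), (4, 1), (4, 2), (4, 3), (7, 0), (7, 1), (7, 2), (7, 3)]
Unfold 3 (reflect across v@4): 24 holes -> [(0, 0), (0, 1), (0, 2), (0, 3), (0, 4), (0, 5), (0, 6), (0, 7), (4, 0), (4, 1), (4, 2), (4, 3), (4, 4), (4, 5), (4, 6), (4, 7), (7, 0), (7, 1), (7, 2), (7, 3), (7, 4), (7, 5), (7, 6), (7, 7)]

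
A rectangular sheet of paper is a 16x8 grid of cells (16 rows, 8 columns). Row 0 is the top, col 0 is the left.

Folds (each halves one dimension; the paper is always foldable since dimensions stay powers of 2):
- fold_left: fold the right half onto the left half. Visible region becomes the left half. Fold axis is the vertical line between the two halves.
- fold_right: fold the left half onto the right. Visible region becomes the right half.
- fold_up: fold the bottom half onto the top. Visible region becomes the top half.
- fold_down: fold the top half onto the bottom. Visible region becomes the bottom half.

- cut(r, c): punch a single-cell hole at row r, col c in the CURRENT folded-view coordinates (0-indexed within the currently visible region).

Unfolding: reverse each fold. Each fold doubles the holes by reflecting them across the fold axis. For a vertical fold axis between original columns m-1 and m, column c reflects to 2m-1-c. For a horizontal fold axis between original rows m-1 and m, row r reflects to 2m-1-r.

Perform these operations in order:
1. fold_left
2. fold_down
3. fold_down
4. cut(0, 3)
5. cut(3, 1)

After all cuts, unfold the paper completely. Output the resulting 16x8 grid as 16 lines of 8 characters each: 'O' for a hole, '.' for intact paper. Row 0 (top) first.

Answer: .O....O.
........
........
...OO...
...OO...
........
........
.O....O.
.O....O.
........
........
...OO...
...OO...
........
........
.O....O.

Derivation:
Op 1 fold_left: fold axis v@4; visible region now rows[0,16) x cols[0,4) = 16x4
Op 2 fold_down: fold axis h@8; visible region now rows[8,16) x cols[0,4) = 8x4
Op 3 fold_down: fold axis h@12; visible region now rows[12,16) x cols[0,4) = 4x4
Op 4 cut(0, 3): punch at orig (12,3); cuts so far [(12, 3)]; region rows[12,16) x cols[0,4) = 4x4
Op 5 cut(3, 1): punch at orig (15,1); cuts so far [(12, 3), (15, 1)]; region rows[12,16) x cols[0,4) = 4x4
Unfold 1 (reflect across h@12): 4 holes -> [(8, 1), (11, 3), (12, 3), (15, 1)]
Unfold 2 (reflect across h@8): 8 holes -> [(0, 1), (3, 3), (4, 3), (7, 1), (8, 1), (11, 3), (12, 3), (15, 1)]
Unfold 3 (reflect across v@4): 16 holes -> [(0, 1), (0, 6), (3, 3), (3, 4), (4, 3), (4, 4), (7, 1), (7, 6), (8, 1), (8, 6), (11, 3), (11, 4), (12, 3), (12, 4), (15, 1), (15, 6)]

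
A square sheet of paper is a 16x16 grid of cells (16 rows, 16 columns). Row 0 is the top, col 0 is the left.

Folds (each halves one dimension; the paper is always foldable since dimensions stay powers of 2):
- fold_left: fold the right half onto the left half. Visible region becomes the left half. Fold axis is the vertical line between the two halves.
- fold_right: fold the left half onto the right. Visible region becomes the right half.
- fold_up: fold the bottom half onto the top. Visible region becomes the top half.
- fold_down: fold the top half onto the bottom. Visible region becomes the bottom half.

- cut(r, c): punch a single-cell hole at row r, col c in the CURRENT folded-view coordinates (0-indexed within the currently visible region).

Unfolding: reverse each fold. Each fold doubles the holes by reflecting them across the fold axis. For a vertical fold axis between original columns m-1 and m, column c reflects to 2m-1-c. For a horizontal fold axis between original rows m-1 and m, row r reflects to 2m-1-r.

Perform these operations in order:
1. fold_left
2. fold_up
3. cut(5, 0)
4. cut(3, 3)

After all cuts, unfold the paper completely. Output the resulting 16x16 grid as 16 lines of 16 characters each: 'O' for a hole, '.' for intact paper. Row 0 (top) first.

Answer: ................
................
................
...O........O...
................
O..............O
................
................
................
................
O..............O
................
...O........O...
................
................
................

Derivation:
Op 1 fold_left: fold axis v@8; visible region now rows[0,16) x cols[0,8) = 16x8
Op 2 fold_up: fold axis h@8; visible region now rows[0,8) x cols[0,8) = 8x8
Op 3 cut(5, 0): punch at orig (5,0); cuts so far [(5, 0)]; region rows[0,8) x cols[0,8) = 8x8
Op 4 cut(3, 3): punch at orig (3,3); cuts so far [(3, 3), (5, 0)]; region rows[0,8) x cols[0,8) = 8x8
Unfold 1 (reflect across h@8): 4 holes -> [(3, 3), (5, 0), (10, 0), (12, 3)]
Unfold 2 (reflect across v@8): 8 holes -> [(3, 3), (3, 12), (5, 0), (5, 15), (10, 0), (10, 15), (12, 3), (12, 12)]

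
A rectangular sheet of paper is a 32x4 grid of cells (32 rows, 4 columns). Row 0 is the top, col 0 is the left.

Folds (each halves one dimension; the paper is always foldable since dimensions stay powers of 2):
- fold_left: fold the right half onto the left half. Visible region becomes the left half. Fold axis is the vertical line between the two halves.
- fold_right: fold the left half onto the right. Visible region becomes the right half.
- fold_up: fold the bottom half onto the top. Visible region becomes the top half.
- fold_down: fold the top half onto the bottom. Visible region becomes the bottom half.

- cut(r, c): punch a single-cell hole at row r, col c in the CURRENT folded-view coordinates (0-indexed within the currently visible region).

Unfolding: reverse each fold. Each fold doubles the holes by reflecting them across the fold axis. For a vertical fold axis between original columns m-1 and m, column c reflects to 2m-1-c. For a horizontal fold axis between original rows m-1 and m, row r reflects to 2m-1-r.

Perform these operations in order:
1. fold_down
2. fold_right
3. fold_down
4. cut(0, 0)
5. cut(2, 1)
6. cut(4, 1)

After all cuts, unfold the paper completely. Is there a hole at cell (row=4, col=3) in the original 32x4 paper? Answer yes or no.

Answer: no

Derivation:
Op 1 fold_down: fold axis h@16; visible region now rows[16,32) x cols[0,4) = 16x4
Op 2 fold_right: fold axis v@2; visible region now rows[16,32) x cols[2,4) = 16x2
Op 3 fold_down: fold axis h@24; visible region now rows[24,32) x cols[2,4) = 8x2
Op 4 cut(0, 0): punch at orig (24,2); cuts so far [(24, 2)]; region rows[24,32) x cols[2,4) = 8x2
Op 5 cut(2, 1): punch at orig (26,3); cuts so far [(24, 2), (26, 3)]; region rows[24,32) x cols[2,4) = 8x2
Op 6 cut(4, 1): punch at orig (28,3); cuts so far [(24, 2), (26, 3), (28, 3)]; region rows[24,32) x cols[2,4) = 8x2
Unfold 1 (reflect across h@24): 6 holes -> [(19, 3), (21, 3), (23, 2), (24, 2), (26, 3), (28, 3)]
Unfold 2 (reflect across v@2): 12 holes -> [(19, 0), (19, 3), (21, 0), (21, 3), (23, 1), (23, 2), (24, 1), (24, 2), (26, 0), (26, 3), (28, 0), (28, 3)]
Unfold 3 (reflect across h@16): 24 holes -> [(3, 0), (3, 3), (5, 0), (5, 3), (7, 1), (7, 2), (8, 1), (8, 2), (10, 0), (10, 3), (12, 0), (12, 3), (19, 0), (19, 3), (21, 0), (21, 3), (23, 1), (23, 2), (24, 1), (24, 2), (26, 0), (26, 3), (28, 0), (28, 3)]
Holes: [(3, 0), (3, 3), (5, 0), (5, 3), (7, 1), (7, 2), (8, 1), (8, 2), (10, 0), (10, 3), (12, 0), (12, 3), (19, 0), (19, 3), (21, 0), (21, 3), (23, 1), (23, 2), (24, 1), (24, 2), (26, 0), (26, 3), (28, 0), (28, 3)]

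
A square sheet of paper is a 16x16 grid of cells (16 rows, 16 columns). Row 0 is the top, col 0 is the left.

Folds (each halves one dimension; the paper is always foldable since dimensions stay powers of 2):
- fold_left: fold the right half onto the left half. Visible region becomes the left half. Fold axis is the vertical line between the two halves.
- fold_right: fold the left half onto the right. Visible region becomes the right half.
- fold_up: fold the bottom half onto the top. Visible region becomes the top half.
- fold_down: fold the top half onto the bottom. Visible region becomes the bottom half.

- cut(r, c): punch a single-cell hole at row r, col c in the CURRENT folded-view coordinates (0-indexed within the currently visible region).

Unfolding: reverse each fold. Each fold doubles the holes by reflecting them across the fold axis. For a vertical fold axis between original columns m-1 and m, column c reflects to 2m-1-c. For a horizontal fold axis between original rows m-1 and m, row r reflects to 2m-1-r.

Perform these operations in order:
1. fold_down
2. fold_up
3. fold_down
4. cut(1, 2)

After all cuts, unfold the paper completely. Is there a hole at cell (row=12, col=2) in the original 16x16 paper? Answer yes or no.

Op 1 fold_down: fold axis h@8; visible region now rows[8,16) x cols[0,16) = 8x16
Op 2 fold_up: fold axis h@12; visible region now rows[8,12) x cols[0,16) = 4x16
Op 3 fold_down: fold axis h@10; visible region now rows[10,12) x cols[0,16) = 2x16
Op 4 cut(1, 2): punch at orig (11,2); cuts so far [(11, 2)]; region rows[10,12) x cols[0,16) = 2x16
Unfold 1 (reflect across h@10): 2 holes -> [(8, 2), (11, 2)]
Unfold 2 (reflect across h@12): 4 holes -> [(8, 2), (11, 2), (12, 2), (15, 2)]
Unfold 3 (reflect across h@8): 8 holes -> [(0, 2), (3, 2), (4, 2), (7, 2), (8, 2), (11, 2), (12, 2), (15, 2)]
Holes: [(0, 2), (3, 2), (4, 2), (7, 2), (8, 2), (11, 2), (12, 2), (15, 2)]

Answer: yes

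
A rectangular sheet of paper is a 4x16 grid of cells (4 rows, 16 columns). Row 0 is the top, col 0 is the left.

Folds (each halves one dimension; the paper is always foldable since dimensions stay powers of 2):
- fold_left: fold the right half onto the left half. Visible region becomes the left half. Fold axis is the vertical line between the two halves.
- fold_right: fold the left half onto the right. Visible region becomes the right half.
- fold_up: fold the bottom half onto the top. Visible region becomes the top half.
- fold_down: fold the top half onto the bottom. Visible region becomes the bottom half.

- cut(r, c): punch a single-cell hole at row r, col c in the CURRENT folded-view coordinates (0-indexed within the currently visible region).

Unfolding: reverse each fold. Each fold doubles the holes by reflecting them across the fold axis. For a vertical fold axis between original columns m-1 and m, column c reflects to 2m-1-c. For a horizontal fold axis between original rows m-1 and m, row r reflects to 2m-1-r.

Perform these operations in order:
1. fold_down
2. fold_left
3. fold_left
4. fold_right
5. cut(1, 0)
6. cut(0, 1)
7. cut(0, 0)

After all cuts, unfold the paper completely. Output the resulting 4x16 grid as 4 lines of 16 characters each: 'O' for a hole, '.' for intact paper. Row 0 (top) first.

Op 1 fold_down: fold axis h@2; visible region now rows[2,4) x cols[0,16) = 2x16
Op 2 fold_left: fold axis v@8; visible region now rows[2,4) x cols[0,8) = 2x8
Op 3 fold_left: fold axis v@4; visible region now rows[2,4) x cols[0,4) = 2x4
Op 4 fold_right: fold axis v@2; visible region now rows[2,4) x cols[2,4) = 2x2
Op 5 cut(1, 0): punch at orig (3,2); cuts so far [(3, 2)]; region rows[2,4) x cols[2,4) = 2x2
Op 6 cut(0, 1): punch at orig (2,3); cuts so far [(2, 3), (3, 2)]; region rows[2,4) x cols[2,4) = 2x2
Op 7 cut(0, 0): punch at orig (2,2); cuts so far [(2, 2), (2, 3), (3, 2)]; region rows[2,4) x cols[2,4) = 2x2
Unfold 1 (reflect across v@2): 6 holes -> [(2, 0), (2, 1), (2, 2), (2, 3), (3, 1), (3, 2)]
Unfold 2 (reflect across v@4): 12 holes -> [(2, 0), (2, 1), (2, 2), (2, 3), (2, 4), (2, 5), (2, 6), (2, 7), (3, 1), (3, 2), (3, 5), (3, 6)]
Unfold 3 (reflect across v@8): 24 holes -> [(2, 0), (2, 1), (2, 2), (2, 3), (2, 4), (2, 5), (2, 6), (2, 7), (2, 8), (2, 9), (2, 10), (2, 11), (2, 12), (2, 13), (2, 14), (2, 15), (3, 1), (3, 2), (3, 5), (3, 6), (3, 9), (3, 10), (3, 13), (3, 14)]
Unfold 4 (reflect across h@2): 48 holes -> [(0, 1), (0, 2), (0, 5), (0, 6), (0, 9), (0, 10), (0, 13), (0, 14), (1, 0), (1, 1), (1, 2), (1, 3), (1, 4), (1, 5), (1, 6), (1, 7), (1, 8), (1, 9), (1, 10), (1, 11), (1, 12), (1, 13), (1, 14), (1, 15), (2, 0), (2, 1), (2, 2), (2, 3), (2, 4), (2, 5), (2, 6), (2, 7), (2, 8), (2, 9), (2, 10), (2, 11), (2, 12), (2, 13), (2, 14), (2, 15), (3, 1), (3, 2), (3, 5), (3, 6), (3, 9), (3, 10), (3, 13), (3, 14)]

Answer: .OO..OO..OO..OO.
OOOOOOOOOOOOOOOO
OOOOOOOOOOOOOOOO
.OO..OO..OO..OO.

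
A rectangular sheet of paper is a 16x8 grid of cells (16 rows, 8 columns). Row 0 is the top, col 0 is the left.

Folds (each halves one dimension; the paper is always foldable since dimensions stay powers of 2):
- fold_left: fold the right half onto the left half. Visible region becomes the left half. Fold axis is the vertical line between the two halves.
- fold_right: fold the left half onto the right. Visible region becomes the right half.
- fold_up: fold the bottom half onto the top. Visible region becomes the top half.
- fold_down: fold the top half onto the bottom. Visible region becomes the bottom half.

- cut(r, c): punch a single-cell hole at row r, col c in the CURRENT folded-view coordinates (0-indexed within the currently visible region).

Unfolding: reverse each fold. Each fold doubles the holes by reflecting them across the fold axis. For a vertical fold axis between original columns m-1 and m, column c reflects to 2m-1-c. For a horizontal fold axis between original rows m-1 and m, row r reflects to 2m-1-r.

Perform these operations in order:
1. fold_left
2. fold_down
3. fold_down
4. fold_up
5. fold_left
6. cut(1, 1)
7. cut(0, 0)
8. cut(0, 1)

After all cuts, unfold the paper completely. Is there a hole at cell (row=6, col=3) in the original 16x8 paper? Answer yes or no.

Op 1 fold_left: fold axis v@4; visible region now rows[0,16) x cols[0,4) = 16x4
Op 2 fold_down: fold axis h@8; visible region now rows[8,16) x cols[0,4) = 8x4
Op 3 fold_down: fold axis h@12; visible region now rows[12,16) x cols[0,4) = 4x4
Op 4 fold_up: fold axis h@14; visible region now rows[12,14) x cols[0,4) = 2x4
Op 5 fold_left: fold axis v@2; visible region now rows[12,14) x cols[0,2) = 2x2
Op 6 cut(1, 1): punch at orig (13,1); cuts so far [(13, 1)]; region rows[12,14) x cols[0,2) = 2x2
Op 7 cut(0, 0): punch at orig (12,0); cuts so far [(12, 0), (13, 1)]; region rows[12,14) x cols[0,2) = 2x2
Op 8 cut(0, 1): punch at orig (12,1); cuts so far [(12, 0), (12, 1), (13, 1)]; region rows[12,14) x cols[0,2) = 2x2
Unfold 1 (reflect across v@2): 6 holes -> [(12, 0), (12, 1), (12, 2), (12, 3), (13, 1), (13, 2)]
Unfold 2 (reflect across h@14): 12 holes -> [(12, 0), (12, 1), (12, 2), (12, 3), (13, 1), (13, 2), (14, 1), (14, 2), (15, 0), (15, 1), (15, 2), (15, 3)]
Unfold 3 (reflect across h@12): 24 holes -> [(8, 0), (8, 1), (8, 2), (8, 3), (9, 1), (9, 2), (10, 1), (10, 2), (11, 0), (11, 1), (11, 2), (11, 3), (12, 0), (12, 1), (12, 2), (12, 3), (13, 1), (13, 2), (14, 1), (14, 2), (15, 0), (15, 1), (15, 2), (15, 3)]
Unfold 4 (reflect across h@8): 48 holes -> [(0, 0), (0, 1), (0, 2), (0, 3), (1, 1), (1, 2), (2, 1), (2, 2), (3, 0), (3, 1), (3, 2), (3, 3), (4, 0), (4, 1), (4, 2), (4, 3), (5, 1), (5, 2), (6, 1), (6, 2), (7, 0), (7, 1), (7, 2), (7, 3), (8, 0), (8, 1), (8, 2), (8, 3), (9, 1), (9, 2), (10, 1), (10, 2), (11, 0), (11, 1), (11, 2), (11, 3), (12, 0), (12, 1), (12, 2), (12, 3), (13, 1), (13, 2), (14, 1), (14, 2), (15, 0), (15, 1), (15, 2), (15, 3)]
Unfold 5 (reflect across v@4): 96 holes -> [(0, 0), (0, 1), (0, 2), (0, 3), (0, 4), (0, 5), (0, 6), (0, 7), (1, 1), (1, 2), (1, 5), (1, 6), (2, 1), (2, 2), (2, 5), (2, 6), (3, 0), (3, 1), (3, 2), (3, 3), (3, 4), (3, 5), (3, 6), (3, 7), (4, 0), (4, 1), (4, 2), (4, 3), (4, 4), (4, 5), (4, 6), (4, 7), (5, 1), (5, 2), (5, 5), (5, 6), (6, 1), (6, 2), (6, 5), (6, 6), (7, 0), (7, 1), (7, 2), (7, 3), (7, 4), (7, 5), (7, 6), (7, 7), (8, 0), (8, 1), (8, 2), (8, 3), (8, 4), (8, 5), (8, 6), (8, 7), (9, 1), (9, 2), (9, 5), (9, 6), (10, 1), (10, 2), (10, 5), (10, 6), (11, 0), (11, 1), (11, 2), (11, 3), (11, 4), (11, 5), (11, 6), (11, 7), (12, 0), (12, 1), (12, 2), (12, 3), (12, 4), (12, 5), (12, 6), (12, 7), (13, 1), (13, 2), (13, 5), (13, 6), (14, 1), (14, 2), (14, 5), (14, 6), (15, 0), (15, 1), (15, 2), (15, 3), (15, 4), (15, 5), (15, 6), (15, 7)]
Holes: [(0, 0), (0, 1), (0, 2), (0, 3), (0, 4), (0, 5), (0, 6), (0, 7), (1, 1), (1, 2), (1, 5), (1, 6), (2, 1), (2, 2), (2, 5), (2, 6), (3, 0), (3, 1), (3, 2), (3, 3), (3, 4), (3, 5), (3, 6), (3, 7), (4, 0), (4, 1), (4, 2), (4, 3), (4, 4), (4, 5), (4, 6), (4, 7), (5, 1), (5, 2), (5, 5), (5, 6), (6, 1), (6, 2), (6, 5), (6, 6), (7, 0), (7, 1), (7, 2), (7, 3), (7, 4), (7, 5), (7, 6), (7, 7), (8, 0), (8, 1), (8, 2), (8, 3), (8, 4), (8, 5), (8, 6), (8, 7), (9, 1), (9, 2), (9, 5), (9, 6), (10, 1), (10, 2), (10, 5), (10, 6), (11, 0), (11, 1), (11, 2), (11, 3), (11, 4), (11, 5), (11, 6), (11, 7), (12, 0), (12, 1), (12, 2), (12, 3), (12, 4), (12, 5), (12, 6), (12, 7), (13, 1), (13, 2), (13, 5), (13, 6), (14, 1), (14, 2), (14, 5), (14, 6), (15, 0), (15, 1), (15, 2), (15, 3), (15, 4), (15, 5), (15, 6), (15, 7)]

Answer: no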